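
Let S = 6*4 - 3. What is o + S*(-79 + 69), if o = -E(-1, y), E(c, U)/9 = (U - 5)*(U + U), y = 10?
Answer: -1110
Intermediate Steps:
E(c, U) = 18*U*(-5 + U) (E(c, U) = 9*((U - 5)*(U + U)) = 9*((-5 + U)*(2*U)) = 9*(2*U*(-5 + U)) = 18*U*(-5 + U))
o = -900 (o = -18*10*(-5 + 10) = -18*10*5 = -1*900 = -900)
S = 21 (S = 24 - 3 = 21)
o + S*(-79 + 69) = -900 + 21*(-79 + 69) = -900 + 21*(-10) = -900 - 210 = -1110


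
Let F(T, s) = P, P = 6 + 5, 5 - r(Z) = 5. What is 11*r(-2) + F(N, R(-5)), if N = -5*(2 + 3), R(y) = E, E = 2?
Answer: 11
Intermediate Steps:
r(Z) = 0 (r(Z) = 5 - 1*5 = 5 - 5 = 0)
R(y) = 2
N = -25 (N = -5*5 = -25)
P = 11
F(T, s) = 11
11*r(-2) + F(N, R(-5)) = 11*0 + 11 = 0 + 11 = 11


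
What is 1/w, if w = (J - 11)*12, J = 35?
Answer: 1/288 ≈ 0.0034722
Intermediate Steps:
w = 288 (w = (35 - 11)*12 = 24*12 = 288)
1/w = 1/288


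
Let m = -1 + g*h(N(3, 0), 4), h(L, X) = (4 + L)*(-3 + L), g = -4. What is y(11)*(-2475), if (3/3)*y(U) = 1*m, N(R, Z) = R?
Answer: 2475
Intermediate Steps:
h(L, X) = (-3 + L)*(4 + L)
m = -1 (m = -1 - 4*(-12 + 3 + 3²) = -1 - 4*(-12 + 3 + 9) = -1 - 4*0 = -1 + 0 = -1)
y(U) = -1 (y(U) = 1*(-1) = -1)
y(11)*(-2475) = -1*(-2475) = 2475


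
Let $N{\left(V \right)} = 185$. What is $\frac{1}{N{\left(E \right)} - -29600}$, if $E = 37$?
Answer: $\frac{1}{29785} \approx 3.3574 \cdot 10^{-5}$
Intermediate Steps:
$\frac{1}{N{\left(E \right)} - -29600} = \frac{1}{185 - -29600} = \frac{1}{185 + 29600} = \frac{1}{29785}$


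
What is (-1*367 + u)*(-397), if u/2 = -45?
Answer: 181429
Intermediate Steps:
u = -90 (u = 2*(-45) = -90)
(-1*367 + u)*(-397) = (-1*367 - 90)*(-397) = (-367 - 90)*(-397) = -457*(-397) = 181429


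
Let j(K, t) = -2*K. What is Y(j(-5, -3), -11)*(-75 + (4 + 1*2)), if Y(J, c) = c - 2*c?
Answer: -759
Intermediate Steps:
Y(J, c) = -c
Y(j(-5, -3), -11)*(-75 + (4 + 1*2)) = (-1*(-11))*(-75 + (4 + 1*2)) = 11*(-75 + (4 + 2)) = 11*(-75 + 6) = 11*(-69) = -759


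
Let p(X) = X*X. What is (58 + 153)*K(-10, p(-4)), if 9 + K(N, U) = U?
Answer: 1477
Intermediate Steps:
p(X) = X**2
K(N, U) = -9 + U
(58 + 153)*K(-10, p(-4)) = (58 + 153)*(-9 + (-4)**2) = 211*(-9 + 16) = 211*7 = 1477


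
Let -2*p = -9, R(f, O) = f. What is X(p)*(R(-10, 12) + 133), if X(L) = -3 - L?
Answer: -1845/2 ≈ -922.50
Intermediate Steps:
p = 9/2 (p = -½*(-9) = 9/2 ≈ 4.5000)
X(p)*(R(-10, 12) + 133) = (-3 - 1*9/2)*(-10 + 133) = (-3 - 9/2)*123 = -15/2*123 = -1845/2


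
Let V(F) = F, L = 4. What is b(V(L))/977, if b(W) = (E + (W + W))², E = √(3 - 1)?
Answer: (8 + √2)²/977 ≈ 0.090714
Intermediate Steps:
E = √2 ≈ 1.4142
b(W) = (√2 + 2*W)² (b(W) = (√2 + (W + W))² = (√2 + 2*W)²)
b(V(L))/977 = (√2 + 2*4)²/977 = (√2 + 8)²*(1/977) = (8 + √2)²*(1/977) = (8 + √2)²/977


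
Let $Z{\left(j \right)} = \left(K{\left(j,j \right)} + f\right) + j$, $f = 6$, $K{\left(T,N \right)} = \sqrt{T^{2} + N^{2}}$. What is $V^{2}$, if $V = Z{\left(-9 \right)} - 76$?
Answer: $6403 - 1422 \sqrt{2} \approx 4392.0$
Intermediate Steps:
$K{\left(T,N \right)} = \sqrt{N^{2} + T^{2}}$
$Z{\left(j \right)} = 6 + j + \sqrt{2} \sqrt{j^{2}}$ ($Z{\left(j \right)} = \left(\sqrt{j^{2} + j^{2}} + 6\right) + j = \left(\sqrt{2 j^{2}} + 6\right) + j = \left(\sqrt{2} \sqrt{j^{2}} + 6\right) + j = \left(6 + \sqrt{2} \sqrt{j^{2}}\right) + j = 6 + j + \sqrt{2} \sqrt{j^{2}}$)
$V = -79 + 9 \sqrt{2}$ ($V = \left(6 - 9 + \sqrt{2} \sqrt{\left(-9\right)^{2}}\right) - 76 = \left(6 - 9 + \sqrt{2} \sqrt{81}\right) - 76 = \left(6 - 9 + \sqrt{2} \cdot 9\right) - 76 = \left(6 - 9 + 9 \sqrt{2}\right) - 76 = \left(-3 + 9 \sqrt{2}\right) - 76 = -79 + 9 \sqrt{2} \approx -66.272$)
$V^{2} = \left(-79 + 9 \sqrt{2}\right)^{2}$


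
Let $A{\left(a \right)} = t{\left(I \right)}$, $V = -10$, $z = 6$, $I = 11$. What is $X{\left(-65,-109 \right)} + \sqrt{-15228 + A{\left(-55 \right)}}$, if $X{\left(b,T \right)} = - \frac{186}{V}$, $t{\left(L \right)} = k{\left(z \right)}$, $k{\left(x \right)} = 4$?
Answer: $\frac{93}{5} + 2 i \sqrt{3806} \approx 18.6 + 123.39 i$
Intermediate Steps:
$t{\left(L \right)} = 4$
$A{\left(a \right)} = 4$
$X{\left(b,T \right)} = \frac{93}{5}$ ($X{\left(b,T \right)} = - \frac{186}{-10} = \left(-186\right) \left(- \frac{1}{10}\right) = \frac{93}{5}$)
$X{\left(-65,-109 \right)} + \sqrt{-15228 + A{\left(-55 \right)}} = \frac{93}{5} + \sqrt{-15228 + 4} = \frac{93}{5} + \sqrt{-15224} = \frac{93}{5} + 2 i \sqrt{3806}$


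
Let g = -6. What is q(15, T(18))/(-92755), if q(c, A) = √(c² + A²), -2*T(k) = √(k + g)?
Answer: -2*√57/92755 ≈ -0.00016279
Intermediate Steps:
T(k) = -√(-6 + k)/2 (T(k) = -√(k - 6)/2 = -√(-6 + k)/2)
q(c, A) = √(A² + c²)
q(15, T(18))/(-92755) = √((-√(-6 + 18)/2)² + 15²)/(-92755) = √((-√3)² + 225)*(-1/92755) = √(3 + 225)*(-1/92755) = √228*(-1/92755) = (2*√57)*(-1/92755) = -2*√57/92755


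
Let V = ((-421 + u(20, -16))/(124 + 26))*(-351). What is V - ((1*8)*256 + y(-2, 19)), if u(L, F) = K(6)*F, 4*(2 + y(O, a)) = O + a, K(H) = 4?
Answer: -18307/20 ≈ -915.35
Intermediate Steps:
y(O, a) = -2 + O/4 + a/4 (y(O, a) = -2 + (O + a)/4 = -2 + (O/4 + a/4) = -2 + O/4 + a/4)
u(L, F) = 4*F
V = 11349/10 (V = ((-421 + 4*(-16))/(124 + 26))*(-351) = ((-421 - 64)/150)*(-351) = -485*1/150*(-351) = -97/30*(-351) = 11349/10 ≈ 1134.9)
V - ((1*8)*256 + y(-2, 19)) = 11349/10 - ((1*8)*256 + (-2 + (¼)*(-2) + (¼)*19)) = 11349/10 - (8*256 + (-2 - ½ + 19/4)) = 11349/10 - (2048 + 9/4) = 11349/10 - 1*8201/4 = 11349/10 - 8201/4 = -18307/20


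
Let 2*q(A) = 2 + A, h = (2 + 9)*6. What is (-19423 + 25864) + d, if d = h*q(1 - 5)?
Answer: 6375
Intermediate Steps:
h = 66 (h = 11*6 = 66)
q(A) = 1 + A/2 (q(A) = (2 + A)/2 = 1 + A/2)
d = -66 (d = 66*(1 + (1 - 5)/2) = 66*(1 + (½)*(-4)) = 66*(1 - 2) = 66*(-1) = -66)
(-19423 + 25864) + d = (-19423 + 25864) - 66 = 6441 - 66 = 6375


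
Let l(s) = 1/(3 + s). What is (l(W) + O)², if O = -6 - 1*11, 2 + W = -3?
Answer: 1225/4 ≈ 306.25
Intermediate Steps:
W = -5 (W = -2 - 3 = -5)
O = -17 (O = -6 - 11 = -17)
(l(W) + O)² = (1/(3 - 5) - 17)² = (1/(-2) - 17)² = (-½ - 17)² = (-35/2)² = 1225/4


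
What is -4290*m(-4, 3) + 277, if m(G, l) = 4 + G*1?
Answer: 277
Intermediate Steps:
m(G, l) = 4 + G
-4290*m(-4, 3) + 277 = -4290*(4 - 4) + 277 = -4290*0 + 277 = -390*0 + 277 = 0 + 277 = 277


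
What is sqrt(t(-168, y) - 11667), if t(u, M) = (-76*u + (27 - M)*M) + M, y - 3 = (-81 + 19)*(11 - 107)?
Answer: 6*I*sqrt(980394) ≈ 5940.9*I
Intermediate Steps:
y = 5955 (y = 3 + (-81 + 19)*(11 - 107) = 3 - 62*(-96) = 3 + 5952 = 5955)
t(u, M) = M - 76*u + M*(27 - M) (t(u, M) = (-76*u + M*(27 - M)) + M = M - 76*u + M*(27 - M))
sqrt(t(-168, y) - 11667) = sqrt((-1*5955**2 - 76*(-168) + 28*5955) - 11667) = sqrt((-1*35462025 + 12768 + 166740) - 11667) = sqrt((-35462025 + 12768 + 166740) - 11667) = sqrt(-35282517 - 11667) = sqrt(-35294184) = 6*I*sqrt(980394)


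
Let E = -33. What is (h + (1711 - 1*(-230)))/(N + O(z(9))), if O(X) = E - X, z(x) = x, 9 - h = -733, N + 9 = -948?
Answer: -2683/999 ≈ -2.6857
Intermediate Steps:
N = -957 (N = -9 - 948 = -957)
h = 742 (h = 9 - 1*(-733) = 9 + 733 = 742)
O(X) = -33 - X
(h + (1711 - 1*(-230)))/(N + O(z(9))) = (742 + (1711 - 1*(-230)))/(-957 + (-33 - 1*9)) = (742 + (1711 + 230))/(-957 + (-33 - 9)) = (742 + 1941)/(-957 - 42) = 2683/(-999) = 2683*(-1/999) = -2683/999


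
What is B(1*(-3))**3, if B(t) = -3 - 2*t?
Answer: 27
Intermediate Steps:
B(1*(-3))**3 = (-3 - 2*(-3))**3 = (-3 + 6)**3 = 3**3 = 27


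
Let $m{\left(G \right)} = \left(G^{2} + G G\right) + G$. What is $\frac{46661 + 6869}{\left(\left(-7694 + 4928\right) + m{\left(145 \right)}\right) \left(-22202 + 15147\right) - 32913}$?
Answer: $- \frac{26765}{139102254} \approx -0.00019241$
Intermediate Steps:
$m{\left(G \right)} = G + 2 G^{2}$ ($m{\left(G \right)} = \left(G^{2} + G^{2}\right) + G = 2 G^{2} + G = G + 2 G^{2}$)
$\frac{46661 + 6869}{\left(\left(-7694 + 4928\right) + m{\left(145 \right)}\right) \left(-22202 + 15147\right) - 32913} = \frac{46661 + 6869}{\left(\left(-7694 + 4928\right) + 145 \left(1 + 2 \cdot 145\right)\right) \left(-22202 + 15147\right) - 32913} = \frac{53530}{\left(-2766 + 145 \left(1 + 290\right)\right) \left(-7055\right) - 32913} = \frac{53530}{\left(-2766 + 145 \cdot 291\right) \left(-7055\right) - 32913} = \frac{53530}{\left(-2766 + 42195\right) \left(-7055\right) - 32913} = \frac{53530}{39429 \left(-7055\right) - 32913} = \frac{53530}{-278171595 - 32913} = \frac{53530}{-278204508} = 53530 \left(- \frac{1}{278204508}\right) = - \frac{26765}{139102254}$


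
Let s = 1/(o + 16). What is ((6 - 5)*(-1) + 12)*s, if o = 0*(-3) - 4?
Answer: 11/12 ≈ 0.91667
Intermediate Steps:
o = -4 (o = 0 - 4 = -4)
s = 1/12 (s = 1/(-4 + 16) = 1/12 ≈ 0.083333)
((6 - 5)*(-1) + 12)*s = ((6 - 5)*(-1) + 12)*(1/12) = (1*(-1) + 12)*(1/12) = (-1 + 12)*(1/12) = 11*(1/12) = 11/12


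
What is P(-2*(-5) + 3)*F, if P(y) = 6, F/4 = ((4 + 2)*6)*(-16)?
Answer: -13824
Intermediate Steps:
F = -2304 (F = 4*(((4 + 2)*6)*(-16)) = 4*((6*6)*(-16)) = 4*(36*(-16)) = 4*(-576) = -2304)
P(-2*(-5) + 3)*F = 6*(-2304) = -13824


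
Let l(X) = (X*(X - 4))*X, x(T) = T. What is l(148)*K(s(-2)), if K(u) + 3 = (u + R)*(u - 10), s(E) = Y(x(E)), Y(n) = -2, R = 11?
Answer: -350113536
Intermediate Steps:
s(E) = -2
K(u) = -3 + (-10 + u)*(11 + u) (K(u) = -3 + (u + 11)*(u - 10) = -3 + (11 + u)*(-10 + u) = -3 + (-10 + u)*(11 + u))
l(X) = X²*(-4 + X) (l(X) = (X*(-4 + X))*X = X²*(-4 + X))
l(148)*K(s(-2)) = (148²*(-4 + 148))*(-113 - 2 + (-2)²) = (21904*144)*(-113 - 2 + 4) = 3154176*(-111) = -350113536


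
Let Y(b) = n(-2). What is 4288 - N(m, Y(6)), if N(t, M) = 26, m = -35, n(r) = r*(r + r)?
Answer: 4262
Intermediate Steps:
n(r) = 2*r² (n(r) = r*(2*r) = 2*r²)
Y(b) = 8 (Y(b) = 2*(-2)² = 2*4 = 8)
4288 - N(m, Y(6)) = 4288 - 1*26 = 4288 - 26 = 4262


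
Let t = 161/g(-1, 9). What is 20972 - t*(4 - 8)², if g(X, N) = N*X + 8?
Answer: 23548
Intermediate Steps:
g(X, N) = 8 + N*X
t = -161 (t = 161/(8 + 9*(-1)) = 161/(8 - 9) = 161/(-1) = 161*(-1) = -161)
20972 - t*(4 - 8)² = 20972 - (-161)*(4 - 8)² = 20972 - (-161)*(-4)² = 20972 - (-161)*16 = 20972 - 1*(-2576) = 20972 + 2576 = 23548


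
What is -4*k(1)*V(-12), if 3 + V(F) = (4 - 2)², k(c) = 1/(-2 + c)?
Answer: 4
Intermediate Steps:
V(F) = 1 (V(F) = -3 + (4 - 2)² = -3 + 2² = -3 + 4 = 1)
-4*k(1)*V(-12) = -4/(-2 + 1) = -4/(-1) = -(-4) = -4*(-1) = 4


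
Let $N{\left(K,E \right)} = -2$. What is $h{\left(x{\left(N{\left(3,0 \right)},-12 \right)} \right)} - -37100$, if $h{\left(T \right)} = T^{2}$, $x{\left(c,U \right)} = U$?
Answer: $37244$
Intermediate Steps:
$h{\left(x{\left(N{\left(3,0 \right)},-12 \right)} \right)} - -37100 = \left(-12\right)^{2} - -37100 = 144 + 37100 = 37244$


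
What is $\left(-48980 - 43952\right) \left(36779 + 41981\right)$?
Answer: $-7319324320$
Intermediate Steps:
$\left(-48980 - 43952\right) \left(36779 + 41981\right) = \left(-92932\right) 78760 = -7319324320$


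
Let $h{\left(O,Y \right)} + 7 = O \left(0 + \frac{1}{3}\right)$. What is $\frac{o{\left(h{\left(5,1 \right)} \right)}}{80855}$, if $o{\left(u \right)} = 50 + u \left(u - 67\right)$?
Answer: $\frac{3922}{727695} \approx 0.0053896$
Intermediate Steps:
$h{\left(O,Y \right)} = -7 + \frac{O}{3}$ ($h{\left(O,Y \right)} = -7 + O \left(0 + \frac{1}{3}\right) = -7 + O \frac{1}{3} = -7 + \frac{O}{3}$)
$o{\left(u \right)} = 50 + u \left(-67 + u\right)$
$\frac{o{\left(h{\left(5,1 \right)} \right)}}{80855} = \frac{50 + \left(-7 + \frac{1}{3} \cdot 5\right)^{2} - 67 \left(-7 + \frac{1}{3} \cdot 5\right)}{80855} = \left(50 + \left(-7 + \frac{5}{3}\right)^{2} - 67 \left(-7 + \frac{5}{3}\right)\right) \frac{1}{80855} = \left(50 + \left(- \frac{16}{3}\right)^{2} - - \frac{1072}{3}\right) \frac{1}{80855} = \left(50 + \frac{256}{9} + \frac{1072}{3}\right) \frac{1}{80855} = \frac{3922}{9} \cdot \frac{1}{80855} = \frac{3922}{727695}$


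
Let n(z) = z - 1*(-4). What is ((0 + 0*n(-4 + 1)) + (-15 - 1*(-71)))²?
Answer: 3136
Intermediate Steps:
n(z) = 4 + z (n(z) = z + 4 = 4 + z)
((0 + 0*n(-4 + 1)) + (-15 - 1*(-71)))² = ((0 + 0*(4 + (-4 + 1))) + (-15 - 1*(-71)))² = ((0 + 0*(4 - 3)) + (-15 + 71))² = ((0 + 0*1) + 56)² = ((0 + 0) + 56)² = (0 + 56)² = 56² = 3136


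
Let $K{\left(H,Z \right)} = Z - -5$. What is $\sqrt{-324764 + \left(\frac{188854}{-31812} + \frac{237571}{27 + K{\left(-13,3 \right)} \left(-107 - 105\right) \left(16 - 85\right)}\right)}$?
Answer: $\frac{i \sqrt{114861618111440947010}}{18806194} \approx 569.88 i$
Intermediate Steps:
$K{\left(H,Z \right)} = 5 + Z$ ($K{\left(H,Z \right)} = Z + 5 = 5 + Z$)
$\sqrt{-324764 + \left(\frac{188854}{-31812} + \frac{237571}{27 + K{\left(-13,3 \right)} \left(-107 - 105\right) \left(16 - 85\right)}\right)} = \sqrt{-324764 + \left(\frac{188854}{-31812} + \frac{237571}{27 + \left(5 + 3\right) \left(-107 - 105\right) \left(16 - 85\right)}\right)} = \sqrt{-324764 + \left(188854 \left(- \frac{1}{31812}\right) + \frac{237571}{27 + 8 \left(\left(-212\right) \left(-69\right)\right)}\right)} = \sqrt{-324764 - \left(\frac{94427}{15906} - \frac{237571}{27 + 8 \cdot 14628}\right)} = \sqrt{-324764 - \left(\frac{94427}{15906} - \frac{237571}{27 + 117024}\right)} = \sqrt{-324764 - \left(\frac{94427}{15906} - \frac{237571}{117051}\right)} = \sqrt{-324764 + \left(- \frac{94427}{15906} + 237571 \cdot \frac{1}{117051}\right)} = \sqrt{-324764 + \left(- \frac{94427}{15906} + \frac{237571}{117051}\right)} = \sqrt{-324764 - \frac{73474449}{18806194}} = \sqrt{- \frac{6107648262665}{18806194}} = \frac{i \sqrt{114861618111440947010}}{18806194}$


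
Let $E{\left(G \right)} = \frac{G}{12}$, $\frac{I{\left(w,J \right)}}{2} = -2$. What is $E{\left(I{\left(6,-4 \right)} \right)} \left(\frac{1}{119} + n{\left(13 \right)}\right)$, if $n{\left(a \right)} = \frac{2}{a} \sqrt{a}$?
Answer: $- \frac{1}{357} - \frac{2 \sqrt{13}}{39} \approx -0.1877$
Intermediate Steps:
$I{\left(w,J \right)} = -4$ ($I{\left(w,J \right)} = 2 \left(-2\right) = -4$)
$E{\left(G \right)} = \frac{G}{12}$ ($E{\left(G \right)} = G \frac{1}{12} = \frac{G}{12}$)
$n{\left(a \right)} = \frac{2}{\sqrt{a}}$
$E{\left(I{\left(6,-4 \right)} \right)} \left(\frac{1}{119} + n{\left(13 \right)}\right) = \frac{1}{12} \left(-4\right) \left(\frac{1}{119} + \frac{2}{\sqrt{13}}\right) = - \frac{\frac{1}{119} + 2 \frac{\sqrt{13}}{13}}{3} = - \frac{\frac{1}{119} + \frac{2 \sqrt{13}}{13}}{3} = - \frac{1}{357} - \frac{2 \sqrt{13}}{39}$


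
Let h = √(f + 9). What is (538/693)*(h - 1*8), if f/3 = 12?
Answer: -4304/693 + 538*√5/231 ≈ -1.0029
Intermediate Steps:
f = 36 (f = 3*12 = 36)
h = 3*√5 (h = √(36 + 9) = √45 = 3*√5 ≈ 6.7082)
(538/693)*(h - 1*8) = (538/693)*(3*√5 - 1*8) = (538*(1/693))*(3*√5 - 8) = 538*(-8 + 3*√5)/693 = -4304/693 + 538*√5/231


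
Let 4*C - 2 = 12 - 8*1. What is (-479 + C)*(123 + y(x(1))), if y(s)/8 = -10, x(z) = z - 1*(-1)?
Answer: -41065/2 ≈ -20533.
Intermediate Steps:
x(z) = 1 + z (x(z) = z + 1 = 1 + z)
y(s) = -80 (y(s) = 8*(-10) = -80)
C = 3/2 (C = ½ + (12 - 8*1)/4 = ½ + (12 - 8)/4 = ½ + (¼)*4 = ½ + 1 = 3/2 ≈ 1.5000)
(-479 + C)*(123 + y(x(1))) = (-479 + 3/2)*(123 - 80) = -955/2*43 = -41065/2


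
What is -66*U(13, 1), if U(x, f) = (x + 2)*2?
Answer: -1980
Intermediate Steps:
U(x, f) = 4 + 2*x (U(x, f) = (2 + x)*2 = 4 + 2*x)
-66*U(13, 1) = -66*(4 + 2*13) = -66*(4 + 26) = -66*30 = -1980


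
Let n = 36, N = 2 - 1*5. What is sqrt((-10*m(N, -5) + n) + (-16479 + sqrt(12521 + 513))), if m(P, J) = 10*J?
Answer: sqrt(-15943 + 7*sqrt(266)) ≈ 125.81*I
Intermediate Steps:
N = -3 (N = 2 - 5 = -3)
sqrt((-10*m(N, -5) + n) + (-16479 + sqrt(12521 + 513))) = sqrt((-100*(-5) + 36) + (-16479 + sqrt(12521 + 513))) = sqrt((-10*(-50) + 36) + (-16479 + sqrt(13034))) = sqrt((500 + 36) + (-16479 + 7*sqrt(266))) = sqrt(536 + (-16479 + 7*sqrt(266))) = sqrt(-15943 + 7*sqrt(266))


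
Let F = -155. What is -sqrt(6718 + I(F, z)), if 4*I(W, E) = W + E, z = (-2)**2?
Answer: -3*sqrt(2969)/2 ≈ -81.733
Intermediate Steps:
z = 4
I(W, E) = E/4 + W/4 (I(W, E) = (W + E)/4 = (E + W)/4 = E/4 + W/4)
-sqrt(6718 + I(F, z)) = -sqrt(6718 + ((1/4)*4 + (1/4)*(-155))) = -sqrt(6718 + (1 - 155/4)) = -sqrt(6718 - 151/4) = -sqrt(26721/4) = -3*sqrt(2969)/2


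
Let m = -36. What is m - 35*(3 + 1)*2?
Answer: -316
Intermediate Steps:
m - 35*(3 + 1)*2 = -36 - 35*(3 + 1)*2 = -36 - 140*2 = -36 - 35*8 = -36 - 280 = -316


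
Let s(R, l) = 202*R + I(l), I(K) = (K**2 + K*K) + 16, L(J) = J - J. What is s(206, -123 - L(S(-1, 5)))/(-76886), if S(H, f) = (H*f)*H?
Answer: -35943/38443 ≈ -0.93497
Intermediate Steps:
S(H, f) = f*H**2
L(J) = 0
I(K) = 16 + 2*K**2 (I(K) = (K**2 + K**2) + 16 = 2*K**2 + 16 = 16 + 2*K**2)
s(R, l) = 16 + 2*l**2 + 202*R (s(R, l) = 202*R + (16 + 2*l**2) = 16 + 2*l**2 + 202*R)
s(206, -123 - L(S(-1, 5)))/(-76886) = (16 + 2*(-123 - 1*0)**2 + 202*206)/(-76886) = (16 + 2*(-123 + 0)**2 + 41612)*(-1/76886) = (16 + 2*(-123)**2 + 41612)*(-1/76886) = (16 + 2*15129 + 41612)*(-1/76886) = (16 + 30258 + 41612)*(-1/76886) = 71886*(-1/76886) = -35943/38443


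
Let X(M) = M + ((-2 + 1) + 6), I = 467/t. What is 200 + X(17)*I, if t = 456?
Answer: 50737/228 ≈ 222.53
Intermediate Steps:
I = 467/456 ≈ 1.0241
X(M) = 5 + M (X(M) = M + (-1 + 6) = M + 5 = 5 + M)
200 + X(17)*I = 200 + (5 + 17)*(467/456) = 200 + 22*(467/456) = 200 + 5137/228 = 50737/228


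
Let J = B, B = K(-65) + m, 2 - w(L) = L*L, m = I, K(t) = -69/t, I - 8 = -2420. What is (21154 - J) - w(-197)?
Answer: 4054176/65 ≈ 62372.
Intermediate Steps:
I = -2412 (I = 8 - 2420 = -2412)
m = -2412
w(L) = 2 - L² (w(L) = 2 - L*L = 2 - L²)
B = -156711/65 (B = -69/(-65) - 2412 = -69*(-1/65) - 2412 = 69/65 - 2412 = -156711/65 ≈ -2410.9)
J = -156711/65 ≈ -2410.9
(21154 - J) - w(-197) = (21154 - 1*(-156711/65)) - (2 - 1*(-197)²) = (21154 + 156711/65) - (2 - 1*38809) = 1531721/65 - (2 - 38809) = 1531721/65 - 1*(-38807) = 1531721/65 + 38807 = 4054176/65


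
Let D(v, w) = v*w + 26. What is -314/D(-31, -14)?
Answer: -157/230 ≈ -0.68261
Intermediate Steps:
D(v, w) = 26 + v*w
-314/D(-31, -14) = -314/(26 - 31*(-14)) = -314/(26 + 434) = -314/460 = -314*1/460 = -157/230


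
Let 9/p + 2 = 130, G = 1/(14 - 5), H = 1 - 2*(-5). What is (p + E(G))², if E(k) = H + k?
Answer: 165920161/1327104 ≈ 125.02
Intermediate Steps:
H = 11 (H = 1 + 10 = 11)
G = ⅑ (G = 1/9 = ⅑ ≈ 0.11111)
E(k) = 11 + k
p = 9/128 (p = 9/(-2 + 130) = 9/128 ≈ 0.070313)
(p + E(G))² = (9/128 + (11 + ⅑))² = (9/128 + 100/9)² = (12881/1152)² = 165920161/1327104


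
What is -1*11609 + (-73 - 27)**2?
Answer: -1609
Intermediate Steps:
-1*11609 + (-73 - 27)**2 = -11609 + (-100)**2 = -11609 + 10000 = -1609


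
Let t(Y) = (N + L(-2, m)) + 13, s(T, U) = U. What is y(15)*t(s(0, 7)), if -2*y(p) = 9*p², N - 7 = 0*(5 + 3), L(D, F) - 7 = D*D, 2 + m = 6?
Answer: -62775/2 ≈ -31388.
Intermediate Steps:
m = 4 (m = -2 + 6 = 4)
L(D, F) = 7 + D² (L(D, F) = 7 + D*D = 7 + D²)
N = 7 (N = 7 + 0*(5 + 3) = 7 + 0*8 = 7 + 0 = 7)
t(Y) = 31 (t(Y) = (7 + (7 + (-2)²)) + 13 = (7 + (7 + 4)) + 13 = (7 + 11) + 13 = 18 + 13 = 31)
y(p) = -9*p²/2
y(15)*t(s(0, 7)) = -9/2*15²*31 = -9/2*225*31 = -2025/2*31 = -62775/2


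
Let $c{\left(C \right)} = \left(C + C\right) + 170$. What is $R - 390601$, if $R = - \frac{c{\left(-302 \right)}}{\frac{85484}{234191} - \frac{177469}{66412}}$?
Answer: $- \frac{14023263490900099}{35884479171} \approx -3.9079 \cdot 10^{5}$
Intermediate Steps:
$c{\left(C \right)} = 170 + 2 C$ ($c{\left(C \right)} = 2 C + 170 = 170 + 2 C$)
$R = - \frac{6750042228328}{35884479171}$ ($R = - \frac{170 + 2 \left(-302\right)}{\frac{85484}{234191} - \frac{177469}{66412}} = - \frac{170 - 604}{85484 \cdot \frac{1}{234191} - \frac{177469}{66412}} = - \frac{-434}{\frac{85484}{234191} - \frac{177469}{66412}} = - \frac{-434}{- \frac{35884479171}{15553092692}} = - \frac{\left(-434\right) \left(-15553092692\right)}{35884479171} = \left(-1\right) \frac{6750042228328}{35884479171} = - \frac{6750042228328}{35884479171} \approx -188.1$)
$R - 390601 = - \frac{6750042228328}{35884479171} - 390601 = - \frac{14023263490900099}{35884479171}$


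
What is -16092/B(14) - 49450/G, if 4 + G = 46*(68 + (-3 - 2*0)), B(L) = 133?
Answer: -27313781/198569 ≈ -137.55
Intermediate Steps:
G = 2986 (G = -4 + 46*(68 + (-3 - 2*0)) = -4 + 46*(68 + (-3 + 0)) = -4 + 46*(68 - 3) = -4 + 46*65 = -4 + 2990 = 2986)
-16092/B(14) - 49450/G = -16092/133 - 49450/2986 = -16092*1/133 - 49450*1/2986 = -16092/133 - 24725/1493 = -27313781/198569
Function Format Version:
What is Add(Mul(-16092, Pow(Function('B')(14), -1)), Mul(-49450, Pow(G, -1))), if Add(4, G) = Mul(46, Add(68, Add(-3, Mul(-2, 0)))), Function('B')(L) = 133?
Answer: Rational(-27313781, 198569) ≈ -137.55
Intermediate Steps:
G = 2986 (G = Add(-4, Mul(46, Add(68, Add(-3, Mul(-2, 0))))) = Add(-4, Mul(46, Add(68, Add(-3, 0)))) = Add(-4, Mul(46, Add(68, -3))) = Add(-4, Mul(46, 65)) = Add(-4, 2990) = 2986)
Add(Mul(-16092, Pow(Function('B')(14), -1)), Mul(-49450, Pow(G, -1))) = Add(Mul(-16092, Pow(133, -1)), Mul(-49450, Pow(2986, -1))) = Add(Mul(-16092, Rational(1, 133)), Mul(-49450, Rational(1, 2986))) = Add(Rational(-16092, 133), Rational(-24725, 1493)) = Rational(-27313781, 198569)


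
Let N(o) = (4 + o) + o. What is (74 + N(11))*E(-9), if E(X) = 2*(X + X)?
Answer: -3600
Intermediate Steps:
N(o) = 4 + 2*o
E(X) = 4*X (E(X) = 2*(2*X) = 4*X)
(74 + N(11))*E(-9) = (74 + (4 + 2*11))*(4*(-9)) = (74 + (4 + 22))*(-36) = (74 + 26)*(-36) = 100*(-36) = -3600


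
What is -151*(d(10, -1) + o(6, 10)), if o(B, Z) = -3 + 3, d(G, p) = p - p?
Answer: 0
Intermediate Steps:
d(G, p) = 0
o(B, Z) = 0
-151*(d(10, -1) + o(6, 10)) = -151*(0 + 0) = -151*0 = 0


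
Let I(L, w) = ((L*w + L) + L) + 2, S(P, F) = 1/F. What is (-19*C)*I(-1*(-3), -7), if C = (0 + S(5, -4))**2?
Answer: 247/16 ≈ 15.438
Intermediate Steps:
C = 1/16 (C = (0 + 1/(-4))**2 = (0 - 1/4)**2 = (-1/4)**2 = 1/16 ≈ 0.062500)
I(L, w) = 2 + 2*L + L*w (I(L, w) = ((L + L*w) + L) + 2 = (2*L + L*w) + 2 = 2 + 2*L + L*w)
(-19*C)*I(-1*(-3), -7) = (-19*1/16)*(2 + 2*(-1*(-3)) - 1*(-3)*(-7)) = -19*(2 + 2*3 + 3*(-7))/16 = -19*(2 + 6 - 21)/16 = -19/16*(-13) = 247/16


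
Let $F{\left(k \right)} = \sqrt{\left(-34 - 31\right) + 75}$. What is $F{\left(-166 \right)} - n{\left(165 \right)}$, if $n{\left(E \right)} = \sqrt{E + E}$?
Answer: $\sqrt{10} - \sqrt{330} \approx -15.004$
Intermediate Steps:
$n{\left(E \right)} = \sqrt{2} \sqrt{E}$ ($n{\left(E \right)} = \sqrt{2 E} = \sqrt{2} \sqrt{E}$)
$F{\left(k \right)} = \sqrt{10}$ ($F{\left(k \right)} = \sqrt{\left(-34 - 31\right) + 75} = \sqrt{-65 + 75} = \sqrt{10}$)
$F{\left(-166 \right)} - n{\left(165 \right)} = \sqrt{10} - \sqrt{2} \sqrt{165} = \sqrt{10} - \sqrt{330}$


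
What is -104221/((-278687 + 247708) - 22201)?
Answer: 104221/53180 ≈ 1.9598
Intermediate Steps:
-104221/((-278687 + 247708) - 22201) = -104221/(-30979 - 22201) = -104221/(-53180) = -104221*(-1/53180) = 104221/53180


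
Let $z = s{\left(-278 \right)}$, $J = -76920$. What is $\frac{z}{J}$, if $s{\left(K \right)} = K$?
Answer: $\frac{139}{38460} \approx 0.0036141$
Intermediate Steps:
$z = -278$
$\frac{z}{J} = - \frac{278}{-76920} = \left(-278\right) \left(- \frac{1}{76920}\right) = \frac{139}{38460}$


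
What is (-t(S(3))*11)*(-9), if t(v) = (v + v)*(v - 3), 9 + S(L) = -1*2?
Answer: 30492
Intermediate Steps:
S(L) = -11 (S(L) = -9 - 1*2 = -9 - 2 = -11)
t(v) = 2*v*(-3 + v) (t(v) = (2*v)*(-3 + v) = 2*v*(-3 + v))
(-t(S(3))*11)*(-9) = (-2*(-11)*(-3 - 11)*11)*(-9) = (-2*(-11)*(-14)*11)*(-9) = (-1*308*11)*(-9) = -308*11*(-9) = -3388*(-9) = 30492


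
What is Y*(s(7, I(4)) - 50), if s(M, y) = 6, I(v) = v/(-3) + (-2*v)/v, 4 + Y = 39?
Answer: -1540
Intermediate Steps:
Y = 35 (Y = -4 + 39 = 35)
I(v) = -2 - v/3 (I(v) = v*(-⅓) - 2 = -v/3 - 2 = -2 - v/3)
Y*(s(7, I(4)) - 50) = 35*(6 - 50) = 35*(-44) = -1540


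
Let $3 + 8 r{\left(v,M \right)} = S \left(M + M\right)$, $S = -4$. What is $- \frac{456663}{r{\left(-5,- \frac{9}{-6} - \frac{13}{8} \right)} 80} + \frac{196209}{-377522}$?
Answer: $\frac{86198202453}{3775220} \approx 22833.0$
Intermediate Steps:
$r{\left(v,M \right)} = - \frac{3}{8} - M$ ($r{\left(v,M \right)} = - \frac{3}{8} + \frac{\left(-4\right) \left(M + M\right)}{8} = - \frac{3}{8} + \frac{\left(-4\right) 2 M}{8} = - \frac{3}{8} + \frac{\left(-8\right) M}{8} = - \frac{3}{8} - M$)
$- \frac{456663}{r{\left(-5,- \frac{9}{-6} - \frac{13}{8} \right)} 80} + \frac{196209}{-377522} = - \frac{456663}{\left(- \frac{3}{8} - \left(- \frac{9}{-6} - \frac{13}{8}\right)\right) 80} + \frac{196209}{-377522} = - \frac{456663}{\left(- \frac{3}{8} - \left(\left(-9\right) \left(- \frac{1}{6}\right) - \frac{13}{8}\right)\right) 80} + 196209 \left(- \frac{1}{377522}\right) = - \frac{456663}{\left(- \frac{3}{8} - \left(\frac{3}{2} - \frac{13}{8}\right)\right) 80} - \frac{196209}{377522} = - \frac{456663}{\left(- \frac{3}{8} - - \frac{1}{8}\right) 80} - \frac{196209}{377522} = - \frac{456663}{\left(- \frac{3}{8} + \frac{1}{8}\right) 80} - \frac{196209}{377522} = - \frac{456663}{\left(- \frac{1}{4}\right) 80} - \frac{196209}{377522} = - \frac{456663}{-20} - \frac{196209}{377522} = \left(-456663\right) \left(- \frac{1}{20}\right) - \frac{196209}{377522} = \frac{456663}{20} - \frac{196209}{377522} = \frac{86198202453}{3775220}$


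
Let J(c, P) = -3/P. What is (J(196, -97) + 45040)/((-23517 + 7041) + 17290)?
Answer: 4368883/78958 ≈ 55.332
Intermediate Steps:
(J(196, -97) + 45040)/((-23517 + 7041) + 17290) = (-3/(-97) + 45040)/((-23517 + 7041) + 17290) = (-3*(-1/97) + 45040)/(-16476 + 17290) = (3/97 + 45040)/814 = (4368883/97)*(1/814) = 4368883/78958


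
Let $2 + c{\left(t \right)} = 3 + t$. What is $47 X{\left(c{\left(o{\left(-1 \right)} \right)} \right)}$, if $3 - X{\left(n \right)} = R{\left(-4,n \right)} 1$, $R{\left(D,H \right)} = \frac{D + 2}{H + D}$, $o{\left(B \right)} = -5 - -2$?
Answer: $\frac{376}{3} \approx 125.33$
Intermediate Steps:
$o{\left(B \right)} = -3$ ($o{\left(B \right)} = -5 + 2 = -3$)
$c{\left(t \right)} = 1 + t$ ($c{\left(t \right)} = -2 + \left(3 + t\right) = 1 + t$)
$R{\left(D,H \right)} = \frac{2 + D}{D + H}$
$X{\left(n \right)} = 3 + \frac{2}{-4 + n}$ ($X{\left(n \right)} = 3 - \frac{2 - 4}{-4 + n} 1 = 3 - \frac{1}{-4 + n} \left(-2\right) 1 = 3 - - \frac{2}{-4 + n} 1 = 3 - - \frac{2}{-4 + n} = 3 + \frac{2}{-4 + n}$)
$47 X{\left(c{\left(o{\left(-1 \right)} \right)} \right)} = 47 \frac{-10 + 3 \left(1 - 3\right)}{-4 + \left(1 - 3\right)} = 47 \frac{-10 + 3 \left(-2\right)}{-4 - 2} = 47 \frac{-10 - 6}{-6} = 47 \left(\left(- \frac{1}{6}\right) \left(-16\right)\right) = 47 \cdot \frac{8}{3} = \frac{376}{3}$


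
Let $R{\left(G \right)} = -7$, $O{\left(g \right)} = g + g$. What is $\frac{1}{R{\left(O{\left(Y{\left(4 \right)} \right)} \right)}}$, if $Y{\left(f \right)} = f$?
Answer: $- \frac{1}{7} \approx -0.14286$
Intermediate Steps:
$O{\left(g \right)} = 2 g$
$\frac{1}{R{\left(O{\left(Y{\left(4 \right)} \right)} \right)}} = \frac{1}{-7} = - \frac{1}{7}$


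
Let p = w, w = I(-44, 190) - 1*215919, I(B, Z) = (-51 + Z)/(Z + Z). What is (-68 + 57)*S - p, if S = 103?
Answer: 81618541/380 ≈ 2.1479e+5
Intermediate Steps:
I(B, Z) = (-51 + Z)/(2*Z) (I(B, Z) = (-51 + Z)/((2*Z)) = (-51 + Z)*(1/(2*Z)) = (-51 + Z)/(2*Z))
w = -82049081/380 (w = (½)*(-51 + 190)/190 - 1*215919 = (½)*(1/190)*139 - 215919 = 139/380 - 215919 = -82049081/380 ≈ -2.1592e+5)
p = -82049081/380 ≈ -2.1592e+5
(-68 + 57)*S - p = (-68 + 57)*103 - 1*(-82049081/380) = -11*103 + 82049081/380 = -1133 + 82049081/380 = 81618541/380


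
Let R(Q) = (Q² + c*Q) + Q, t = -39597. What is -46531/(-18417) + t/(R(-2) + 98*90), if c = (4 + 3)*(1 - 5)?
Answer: -316155731/163506126 ≈ -1.9336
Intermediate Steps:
c = -28 (c = 7*(-4) = -28)
R(Q) = Q² - 27*Q (R(Q) = (Q² - 28*Q) + Q = Q² - 27*Q)
-46531/(-18417) + t/(R(-2) + 98*90) = -46531/(-18417) - 39597/(-2*(-27 - 2) + 98*90) = -46531*(-1/18417) - 39597/(-2*(-29) + 8820) = 46531/18417 - 39597/(58 + 8820) = 46531/18417 - 39597/8878 = -316155731/163506126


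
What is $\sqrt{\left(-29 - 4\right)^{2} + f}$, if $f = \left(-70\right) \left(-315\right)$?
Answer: $3 \sqrt{2571} \approx 152.11$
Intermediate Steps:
$f = 22050$
$\sqrt{\left(-29 - 4\right)^{2} + f} = \sqrt{\left(-29 - 4\right)^{2} + 22050} = \sqrt{\left(-33\right)^{2} + 22050} = \sqrt{1089 + 22050} = \sqrt{23139} = 3 \sqrt{2571}$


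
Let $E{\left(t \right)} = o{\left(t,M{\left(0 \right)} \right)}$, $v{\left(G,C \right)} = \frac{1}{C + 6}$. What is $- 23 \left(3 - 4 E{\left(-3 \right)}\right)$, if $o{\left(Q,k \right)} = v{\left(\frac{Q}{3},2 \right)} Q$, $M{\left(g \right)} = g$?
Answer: $- \frac{207}{2} \approx -103.5$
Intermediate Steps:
$v{\left(G,C \right)} = \frac{1}{6 + C}$
$o{\left(Q,k \right)} = \frac{Q}{8}$ ($o{\left(Q,k \right)} = \frac{Q}{6 + 2} = \frac{Q}{8}$)
$E{\left(t \right)} = \frac{t}{8}$
$- 23 \left(3 - 4 E{\left(-3 \right)}\right) = - 23 \left(3 - 4 \cdot \frac{1}{8} \left(-3\right)\right) = - 23 \left(3 - - \frac{3}{2}\right) = - 23 \left(3 + \frac{3}{2}\right) = \left(-23\right) \frac{9}{2} = - \frac{207}{2}$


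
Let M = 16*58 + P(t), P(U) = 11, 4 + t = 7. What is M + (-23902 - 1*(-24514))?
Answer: 1551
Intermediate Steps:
t = 3 (t = -4 + 7 = 3)
M = 939 (M = 16*58 + 11 = 928 + 11 = 939)
M + (-23902 - 1*(-24514)) = 939 + (-23902 - 1*(-24514)) = 939 + (-23902 + 24514) = 939 + 612 = 1551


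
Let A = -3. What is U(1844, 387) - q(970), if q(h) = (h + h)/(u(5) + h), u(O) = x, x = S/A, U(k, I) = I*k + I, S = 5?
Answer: 414841551/581 ≈ 7.1401e+5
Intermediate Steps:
U(k, I) = I + I*k
x = -5/3 (x = 5/(-3) = 5*(-⅓) = -5/3 ≈ -1.6667)
u(O) = -5/3
q(h) = 2*h/(-5/3 + h) (q(h) = (h + h)/(-5/3 + h) = (2*h)/(-5/3 + h) = 2*h/(-5/3 + h))
U(1844, 387) - q(970) = 387*(1 + 1844) - 6*970/(-5 + 3*970) = 387*1845 - 6*970/(-5 + 2910) = 714015 - 6*970/2905 = 714015 - 1*1164/581 = 714015 - 1164/581 = 414841551/581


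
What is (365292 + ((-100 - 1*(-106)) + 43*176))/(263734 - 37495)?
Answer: 28682/17403 ≈ 1.6481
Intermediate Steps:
(365292 + ((-100 - 1*(-106)) + 43*176))/(263734 - 37495) = (365292 + ((-100 + 106) + 7568))/226239 = (365292 + (6 + 7568))*(1/226239) = (365292 + 7574)*(1/226239) = 372866*(1/226239) = 28682/17403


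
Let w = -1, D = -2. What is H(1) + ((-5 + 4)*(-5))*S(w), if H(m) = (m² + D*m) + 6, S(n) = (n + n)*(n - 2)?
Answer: 35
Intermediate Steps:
S(n) = 2*n*(-2 + n) (S(n) = (2*n)*(-2 + n) = 2*n*(-2 + n))
H(m) = 6 + m² - 2*m (H(m) = (m² - 2*m) + 6 = 6 + m² - 2*m)
H(1) + ((-5 + 4)*(-5))*S(w) = (6 + 1² - 2*1) + ((-5 + 4)*(-5))*(2*(-1)*(-2 - 1)) = (6 + 1 - 2) + (-1*(-5))*(2*(-1)*(-3)) = 5 + 5*6 = 5 + 30 = 35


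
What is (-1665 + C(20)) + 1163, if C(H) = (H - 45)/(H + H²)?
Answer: -42173/84 ≈ -502.06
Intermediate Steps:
C(H) = (-45 + H)/(H + H²)
(-1665 + C(20)) + 1163 = (-1665 + (-45 + 20)/(20*(1 + 20))) + 1163 = (-1665 + (1/20)*(-25)/21) + 1163 = (-1665 + (1/20)*(1/21)*(-25)) + 1163 = (-1665 - 5/84) + 1163 = -139865/84 + 1163 = -42173/84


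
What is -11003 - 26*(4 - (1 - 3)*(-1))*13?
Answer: -11679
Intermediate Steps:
-11003 - 26*(4 - (1 - 3)*(-1))*13 = -11003 - 26*(4 - (-2)*(-1))*13 = -11003 - 26*(4 - 1*2)*13 = -11003 - 26*(4 - 2)*13 = -11003 - 26*2*13 = -11003 - 52*13 = -11003 - 676 = -11679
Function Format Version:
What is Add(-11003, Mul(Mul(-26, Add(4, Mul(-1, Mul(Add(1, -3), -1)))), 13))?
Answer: -11679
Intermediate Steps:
Add(-11003, Mul(Mul(-26, Add(4, Mul(-1, Mul(Add(1, -3), -1)))), 13)) = Add(-11003, Mul(Mul(-26, Add(4, Mul(-1, Mul(-2, -1)))), 13)) = Add(-11003, Mul(Mul(-26, Add(4, Mul(-1, 2))), 13)) = Add(-11003, Mul(Mul(-26, Add(4, -2)), 13)) = Add(-11003, Mul(Mul(-26, 2), 13)) = Add(-11003, Mul(-52, 13)) = Add(-11003, -676) = -11679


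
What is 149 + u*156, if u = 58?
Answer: 9197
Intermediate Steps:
149 + u*156 = 149 + 58*156 = 149 + 9048 = 9197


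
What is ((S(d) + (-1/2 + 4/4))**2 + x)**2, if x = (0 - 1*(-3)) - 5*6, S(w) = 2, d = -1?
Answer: 6889/16 ≈ 430.56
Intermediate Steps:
x = -27 (x = (0 + 3) - 30 = 3 - 30 = -27)
((S(d) + (-1/2 + 4/4))**2 + x)**2 = ((2 + (-1/2 + 4/4))**2 - 27)**2 = ((2 + (-1*1/2 + 4*(1/4)))**2 - 27)**2 = ((2 + (-1/2 + 1))**2 - 27)**2 = ((2 + 1/2)**2 - 27)**2 = ((5/2)**2 - 27)**2 = (25/4 - 27)**2 = (-83/4)**2 = 6889/16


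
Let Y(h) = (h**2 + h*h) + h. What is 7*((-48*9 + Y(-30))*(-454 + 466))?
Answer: 112392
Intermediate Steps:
Y(h) = h + 2*h**2 (Y(h) = (h**2 + h**2) + h = 2*h**2 + h = h + 2*h**2)
7*((-48*9 + Y(-30))*(-454 + 466)) = 7*((-48*9 - 30*(1 + 2*(-30)))*(-454 + 466)) = 7*((-432 - 30*(1 - 60))*12) = 7*((-432 - 30*(-59))*12) = 7*((-432 + 1770)*12) = 7*(1338*12) = 7*16056 = 112392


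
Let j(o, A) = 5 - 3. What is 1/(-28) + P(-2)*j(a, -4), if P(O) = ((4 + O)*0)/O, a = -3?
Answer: -1/28 ≈ -0.035714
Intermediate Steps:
j(o, A) = 2
P(O) = 0 (P(O) = 0/O = 0)
1/(-28) + P(-2)*j(a, -4) = 1/(-28) + 0*2 = -1/28 + 0 = -1/28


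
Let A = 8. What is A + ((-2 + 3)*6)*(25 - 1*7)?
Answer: 116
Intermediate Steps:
A + ((-2 + 3)*6)*(25 - 1*7) = 8 + ((-2 + 3)*6)*(25 - 1*7) = 8 + (1*6)*(25 - 7) = 8 + 6*18 = 8 + 108 = 116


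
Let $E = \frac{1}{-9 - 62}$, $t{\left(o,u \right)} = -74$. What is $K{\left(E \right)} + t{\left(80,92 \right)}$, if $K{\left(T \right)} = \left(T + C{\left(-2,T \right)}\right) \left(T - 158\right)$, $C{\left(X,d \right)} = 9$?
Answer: $- \frac{7530756}{5041} \approx -1493.9$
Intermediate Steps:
$E = - \frac{1}{71}$ ($E = \frac{1}{-71} = - \frac{1}{71} \approx -0.014085$)
$K{\left(T \right)} = \left(-158 + T\right) \left(9 + T\right)$ ($K{\left(T \right)} = \left(T + 9\right) \left(T - 158\right) = \left(9 + T\right) \left(-158 + T\right) = \left(-158 + T\right) \left(9 + T\right)$)
$K{\left(E \right)} + t{\left(80,92 \right)} = \left(-1422 + \left(- \frac{1}{71}\right)^{2} - - \frac{149}{71}\right) - 74 = \left(-1422 + \frac{1}{5041} + \frac{149}{71}\right) - 74 = - \frac{7157722}{5041} - 74 = - \frac{7530756}{5041}$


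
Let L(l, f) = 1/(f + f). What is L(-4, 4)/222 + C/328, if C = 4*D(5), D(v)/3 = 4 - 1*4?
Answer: 1/1776 ≈ 0.00056306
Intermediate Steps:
D(v) = 0 (D(v) = 3*(4 - 1*4) = 3*(4 - 4) = 3*0 = 0)
C = 0 (C = 4*0 = 0)
L(l, f) = 1/(2*f)
L(-4, 4)/222 + C/328 = ((½)/4)/222 + 0/328 = ((½)*(¼))*(1/222) + 0*(1/328) = (⅛)*(1/222) + 0 = 1/1776 + 0 = 1/1776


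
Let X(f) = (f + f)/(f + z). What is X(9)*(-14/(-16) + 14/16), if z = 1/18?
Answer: 567/163 ≈ 3.4785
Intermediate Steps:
z = 1/18 ≈ 0.055556
X(f) = 2*f/(1/18 + f) (X(f) = (f + f)/(f + 1/18) = (2*f)/(1/18 + f) = 2*f/(1/18 + f))
X(9)*(-14/(-16) + 14/16) = (36*9/(1 + 18*9))*(-14/(-16) + 14/16) = (36*9/(1 + 162))*(-14*(-1/16) + 14*(1/16)) = (36*9/163)*(7/8 + 7/8) = (36*9*(1/163))*(7/4) = (324/163)*(7/4) = 567/163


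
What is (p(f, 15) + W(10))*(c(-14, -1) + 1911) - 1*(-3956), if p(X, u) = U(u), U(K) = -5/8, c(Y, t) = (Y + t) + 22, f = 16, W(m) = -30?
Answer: -219131/4 ≈ -54783.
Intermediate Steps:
c(Y, t) = 22 + Y + t
U(K) = -5/8 (U(K) = -5*⅛ = -5/8)
p(X, u) = -5/8
(p(f, 15) + W(10))*(c(-14, -1) + 1911) - 1*(-3956) = (-5/8 - 30)*((22 - 14 - 1) + 1911) - 1*(-3956) = -245*(7 + 1911)/8 + 3956 = -245/8*1918 + 3956 = -234955/4 + 3956 = -219131/4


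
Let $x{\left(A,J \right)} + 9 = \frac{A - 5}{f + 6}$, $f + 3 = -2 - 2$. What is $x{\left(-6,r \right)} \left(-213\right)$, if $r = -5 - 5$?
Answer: $-426$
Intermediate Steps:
$f = -7$ ($f = -3 - 4 = -7$)
$r = -10$ ($r = -5 - 5 = -10$)
$x{\left(A,J \right)} = -4 - A$ ($x{\left(A,J \right)} = -9 + \frac{A - 5}{-7 + 6} = -9 + \frac{-5 + A}{-1} = -9 + \left(-5 + A\right) \left(-1\right) = -9 - \left(-5 + A\right) = -4 - A$)
$x{\left(-6,r \right)} \left(-213\right) = \left(-4 - -6\right) \left(-213\right) = \left(-4 + 6\right) \left(-213\right) = 2 \left(-213\right) = -426$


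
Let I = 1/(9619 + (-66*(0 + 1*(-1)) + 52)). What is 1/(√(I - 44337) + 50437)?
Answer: 491105069/24770298074521 - 2*I*√1050888529054/24770298074521 ≈ 1.9826e-5 - 8.2771e-8*I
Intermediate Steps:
I = 1/9737 (I = 1/(9619 + (-66*(0 - 1) + 52)) = 1/(9619 + (-66*(-1) + 52)) = 1/(9619 + (66 + 52)) = 1/(9619 + 118) = 1/9737 ≈ 0.00010270)
1/(√(I - 44337) + 50437) = 1/(√(1/9737 - 44337) + 50437) = 1/(√(-431709368/9737) + 50437) = 1/(2*I*√1050888529054/9737 + 50437) = 1/(50437 + 2*I*√1050888529054/9737)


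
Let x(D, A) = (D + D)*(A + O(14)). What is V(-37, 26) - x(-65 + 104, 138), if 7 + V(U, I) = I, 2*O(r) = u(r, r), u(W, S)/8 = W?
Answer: -15113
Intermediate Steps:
u(W, S) = 8*W
O(r) = 4*r (O(r) = (8*r)/2 = 4*r)
x(D, A) = 2*D*(56 + A) (x(D, A) = (D + D)*(A + 4*14) = (2*D)*(A + 56) = (2*D)*(56 + A) = 2*D*(56 + A))
V(U, I) = -7 + I
V(-37, 26) - x(-65 + 104, 138) = (-7 + 26) - 2*(-65 + 104)*(56 + 138) = 19 - 2*39*194 = 19 - 1*15132 = 19 - 15132 = -15113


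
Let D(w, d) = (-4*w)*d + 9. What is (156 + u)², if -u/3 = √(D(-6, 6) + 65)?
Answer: 26298 - 936*√218 ≈ 12478.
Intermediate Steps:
D(w, d) = 9 - 4*d*w (D(w, d) = -4*d*w + 9 = 9 - 4*d*w)
u = -3*√218 (u = -3*√((9 - 4*6*(-6)) + 65) = -3*√((9 + 144) + 65) = -3*√(153 + 65) = -3*√218 ≈ -44.294)
(156 + u)² = (156 - 3*√218)²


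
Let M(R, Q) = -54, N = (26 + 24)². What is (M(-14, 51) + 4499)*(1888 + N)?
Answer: 19504660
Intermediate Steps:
N = 2500 (N = 50² = 2500)
(M(-14, 51) + 4499)*(1888 + N) = (-54 + 4499)*(1888 + 2500) = 4445*4388 = 19504660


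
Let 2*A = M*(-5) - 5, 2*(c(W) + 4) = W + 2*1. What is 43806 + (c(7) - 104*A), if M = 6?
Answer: 91253/2 ≈ 45627.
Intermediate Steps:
c(W) = -3 + W/2 (c(W) = -4 + (W + 2*1)/2 = -4 + (W + 2)/2 = -4 + (2 + W)/2 = -4 + (1 + W/2) = -3 + W/2)
A = -35/2 (A = (6*(-5) - 5)/2 = (-30 - 5)/2 = (½)*(-35) = -35/2 ≈ -17.500)
43806 + (c(7) - 104*A) = 43806 + ((-3 + (½)*7) - 104*(-35/2)) = 43806 + ((-3 + 7/2) + 1820) = 43806 + (½ + 1820) = 43806 + 3641/2 = 91253/2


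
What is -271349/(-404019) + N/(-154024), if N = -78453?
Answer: 73490760983/62228622456 ≈ 1.1810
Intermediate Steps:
-271349/(-404019) + N/(-154024) = -271349/(-404019) - 78453/(-154024) = -271349*(-1/404019) - 78453*(-1/154024) = 271349/404019 + 78453/154024 = 73490760983/62228622456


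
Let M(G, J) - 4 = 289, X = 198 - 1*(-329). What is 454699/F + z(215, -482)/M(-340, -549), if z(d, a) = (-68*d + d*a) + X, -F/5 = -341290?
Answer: -200755186543/499989850 ≈ -401.52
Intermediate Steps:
X = 527 (X = 198 + 329 = 527)
F = 1706450 (F = -5*(-341290) = 1706450)
M(G, J) = 293 (M(G, J) = 4 + 289 = 293)
z(d, a) = 527 - 68*d + a*d (z(d, a) = (-68*d + d*a) + 527 = (-68*d + a*d) + 527 = 527 - 68*d + a*d)
454699/F + z(215, -482)/M(-340, -549) = 454699/1706450 + (527 - 68*215 - 482*215)/293 = 454699*(1/1706450) + (527 - 14620 - 103630)*(1/293) = 454699/1706450 - 117723*1/293 = 454699/1706450 - 117723/293 = -200755186543/499989850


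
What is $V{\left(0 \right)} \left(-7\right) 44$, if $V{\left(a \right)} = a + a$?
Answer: $0$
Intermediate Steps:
$V{\left(a \right)} = 2 a$
$V{\left(0 \right)} \left(-7\right) 44 = 2 \cdot 0 \left(-7\right) 44 = 0 \left(-7\right) 44 = 0 \cdot 44 = 0$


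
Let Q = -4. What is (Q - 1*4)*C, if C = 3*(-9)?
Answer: 216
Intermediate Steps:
C = -27
(Q - 1*4)*C = (-4 - 1*4)*(-27) = (-4 - 4)*(-27) = -8*(-27) = 216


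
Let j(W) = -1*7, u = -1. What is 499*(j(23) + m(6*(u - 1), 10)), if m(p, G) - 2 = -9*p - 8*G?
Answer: 11477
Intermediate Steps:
m(p, G) = 2 - 9*p - 8*G (m(p, G) = 2 + (-9*p - 8*G) = 2 - 9*p - 8*G)
j(W) = -7
499*(j(23) + m(6*(u - 1), 10)) = 499*(-7 + (2 - 54*(-1 - 1) - 8*10)) = 499*(-7 + (2 - 54*(-2) - 80)) = 499*(-7 + (2 - 9*(-12) - 80)) = 499*(-7 + (2 + 108 - 80)) = 499*(-7 + 30) = 499*23 = 11477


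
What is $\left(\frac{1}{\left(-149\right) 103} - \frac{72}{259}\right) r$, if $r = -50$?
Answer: $\frac{55262150}{3974873} \approx 13.903$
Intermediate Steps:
$\left(\frac{1}{\left(-149\right) 103} - \frac{72}{259}\right) r = \left(\frac{1}{\left(-149\right) 103} - \frac{72}{259}\right) \left(-50\right) = \left(\left(- \frac{1}{149}\right) \frac{1}{103} - \frac{72}{259}\right) \left(-50\right) = \left(- \frac{1}{15347} - \frac{72}{259}\right) \left(-50\right) = \left(- \frac{1105243}{3974873}\right) \left(-50\right) = \frac{55262150}{3974873}$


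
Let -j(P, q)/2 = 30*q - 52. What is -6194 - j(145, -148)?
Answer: -15178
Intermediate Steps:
j(P, q) = 104 - 60*q (j(P, q) = -2*(30*q - 52) = -2*(-52 + 30*q) = 104 - 60*q)
-6194 - j(145, -148) = -6194 - (104 - 60*(-148)) = -6194 - (104 + 8880) = -6194 - 1*8984 = -6194 - 8984 = -15178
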